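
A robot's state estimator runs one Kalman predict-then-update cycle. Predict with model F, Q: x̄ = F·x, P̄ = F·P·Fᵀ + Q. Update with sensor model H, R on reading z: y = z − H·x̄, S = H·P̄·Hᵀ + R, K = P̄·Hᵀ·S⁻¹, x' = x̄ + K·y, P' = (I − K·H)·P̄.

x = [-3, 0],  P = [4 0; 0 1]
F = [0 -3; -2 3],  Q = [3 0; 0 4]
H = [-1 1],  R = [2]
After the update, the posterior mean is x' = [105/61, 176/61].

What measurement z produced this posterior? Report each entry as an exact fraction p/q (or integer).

x̄ = F·x = [0, 6]
P̄ = F·P·Fᵀ + Q = [12 -9; -9 29]
S = H·P̄·Hᵀ + R = [61]
K = P̄·Hᵀ·S⁻¹ = [-21/61; 38/61]
x' − x̄ = [105/61, -190/61] = K·y
y = (KᵀK)⁻¹·Kᵀ·(x' − x̄) = [-5]
z = y + H·x̄ = [-5] + [6] = [1]

z = [1]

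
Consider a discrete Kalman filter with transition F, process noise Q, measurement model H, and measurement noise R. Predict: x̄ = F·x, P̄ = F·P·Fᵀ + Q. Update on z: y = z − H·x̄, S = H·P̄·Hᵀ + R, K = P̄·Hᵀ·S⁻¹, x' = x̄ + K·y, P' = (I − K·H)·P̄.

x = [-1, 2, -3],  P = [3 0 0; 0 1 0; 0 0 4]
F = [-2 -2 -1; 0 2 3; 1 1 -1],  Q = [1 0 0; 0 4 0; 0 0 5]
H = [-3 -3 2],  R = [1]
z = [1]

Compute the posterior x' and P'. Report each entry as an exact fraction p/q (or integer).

x̄ = F·x = [1, -5, 4]
P̄ = F·P·Fᵀ + Q = [21 -16 -4; -16 44 -10; -4 -10 13]
y = z − H·x̄ = [-19]
S = H·P̄·Hᵀ + R = [518]
K = P̄·Hᵀ·S⁻¹ = [-23/518; -52/259; 34/259]
x' = x̄ + K·y = [955/518, -307/259, 390/259]
P' = (I − K·H)·P̄ = [10349/518 -5340/259 -254/259; -5340/259 5988/259 946/259; -254/259 946/259 1055/259]

x' = [955/518, -307/259, 390/259]
P' = [10349/518 -5340/259 -254/259; -5340/259 5988/259 946/259; -254/259 946/259 1055/259]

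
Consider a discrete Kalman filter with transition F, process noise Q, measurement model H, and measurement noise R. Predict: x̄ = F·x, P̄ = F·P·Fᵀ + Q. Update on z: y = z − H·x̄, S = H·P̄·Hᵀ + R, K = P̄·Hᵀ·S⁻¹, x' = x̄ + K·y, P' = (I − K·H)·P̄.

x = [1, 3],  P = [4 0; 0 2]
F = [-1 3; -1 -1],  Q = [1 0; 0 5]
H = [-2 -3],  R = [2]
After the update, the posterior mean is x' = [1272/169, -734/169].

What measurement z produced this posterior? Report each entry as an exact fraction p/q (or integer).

z = [-2]

x̄ = F·x = [8, -4]
P̄ = F·P·Fᵀ + Q = [23 -2; -2 11]
S = H·P̄·Hᵀ + R = [169]
K = P̄·Hᵀ·S⁻¹ = [-40/169; -29/169]
x' − x̄ = [-80/169, -58/169] = K·y
y = (KᵀK)⁻¹·Kᵀ·(x' − x̄) = [2]
z = y + H·x̄ = [2] + [-4] = [-2]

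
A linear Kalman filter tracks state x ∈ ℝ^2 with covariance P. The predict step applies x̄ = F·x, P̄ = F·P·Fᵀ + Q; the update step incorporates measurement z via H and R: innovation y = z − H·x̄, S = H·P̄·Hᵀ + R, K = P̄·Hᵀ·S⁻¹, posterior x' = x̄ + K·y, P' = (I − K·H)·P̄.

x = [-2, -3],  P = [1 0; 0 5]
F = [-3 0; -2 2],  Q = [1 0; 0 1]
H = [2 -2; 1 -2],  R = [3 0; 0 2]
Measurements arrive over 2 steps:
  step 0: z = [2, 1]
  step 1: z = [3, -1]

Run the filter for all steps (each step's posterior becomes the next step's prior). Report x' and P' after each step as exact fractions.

step 0: x' = [1687/652, 339/326], P' = [1085/326 379/163; 379/163 313/163]
step 1: x' = [148404/169849, 18030/169849], P' = [509086/169849 325750/169849; 325750/169849 253333/169849]

step 0: x̄ = F·x = [6, -2]
step 0: P̄ = F·P·Fᵀ + Q = [10 6; 6 25]
step 0: y = z − H·x̄ = [-14, -9]
step 0: S = H·P̄·Hᵀ + R = [95 84; 84 88]
step 0: K = P̄·Hᵀ·S⁻¹ = [109/163 -431/652; 44/163 -247/326]
step 0: x' = x̄ + K·y = [1687/652, 339/326]
step 0: P' = (I − K·H)·P̄ = [1085/326 379/163; 379/163 313/163]
step 1: x̄ = F·x = [-5061/652, -1009/326]
step 1: P̄ = F·P·Fᵀ + Q = [10091/326 981/163; 981/163 553/163]
step 1: y = z − H·x̄ = [4021/326, 373/652]
step 1: S = H·P̄·Hᵀ + R = [15035/163 6417/163; 6417/163 7319/326]
step 1: K = P̄·Hᵀ·S⁻¹ = [122224/169849 -2297/5479; 48278/169849 -2918/5479]
step 1: x' = x̄ + K·y = [148404/169849, 18030/169849]
step 1: P' = (I − K·H)·P̄ = [509086/169849 325750/169849; 325750/169849 253333/169849]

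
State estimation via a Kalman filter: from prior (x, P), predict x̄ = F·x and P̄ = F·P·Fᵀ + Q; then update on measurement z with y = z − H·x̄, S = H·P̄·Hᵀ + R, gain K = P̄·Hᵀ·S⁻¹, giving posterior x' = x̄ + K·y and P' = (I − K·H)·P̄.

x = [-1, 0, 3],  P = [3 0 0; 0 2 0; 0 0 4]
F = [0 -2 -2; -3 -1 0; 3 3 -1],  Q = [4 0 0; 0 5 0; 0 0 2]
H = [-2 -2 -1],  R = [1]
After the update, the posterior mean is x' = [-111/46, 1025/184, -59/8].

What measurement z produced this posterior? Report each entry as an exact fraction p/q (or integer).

x̄ = F·x = [-6, 3, -6]
P̄ = F·P·Fᵀ + Q = [28 4 -4; 4 34 -33; -4 -33 51]
S = H·P̄·Hᵀ + R = [184]
K = P̄·Hᵀ·S⁻¹ = [-15/46; -43/184; 1/8]
x' − x̄ = [165/46, 473/184, -11/8] = K·y
y = (KᵀK)⁻¹·Kᵀ·(x' − x̄) = [-11]
z = y + H·x̄ = [-11] + [12] = [1]

z = [1]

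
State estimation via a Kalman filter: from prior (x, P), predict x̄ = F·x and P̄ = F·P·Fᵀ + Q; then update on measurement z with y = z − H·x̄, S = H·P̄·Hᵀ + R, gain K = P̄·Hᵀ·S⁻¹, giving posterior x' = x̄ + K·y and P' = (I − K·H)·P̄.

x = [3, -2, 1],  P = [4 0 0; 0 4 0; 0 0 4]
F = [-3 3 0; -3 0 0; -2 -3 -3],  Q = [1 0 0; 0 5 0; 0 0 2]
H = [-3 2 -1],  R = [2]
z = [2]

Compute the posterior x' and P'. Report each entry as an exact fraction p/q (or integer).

x' = [-915/313, -1417/313, -771/313]
P' = [4624/313 4518/313 -4566/313; 4518/313 10333/313 7212/313; -4566/313 7212/313 28134/313]

x̄ = F·x = [-15, -9, -3]
P̄ = F·P·Fᵀ + Q = [73 36 -12; 36 41 24; -12 24 90]
y = z − H·x̄ = [-28]
S = H·P̄·Hᵀ + R = [313]
K = P̄·Hᵀ·S⁻¹ = [-135/313; -50/313; -6/313]
x' = x̄ + K·y = [-915/313, -1417/313, -771/313]
P' = (I − K·H)·P̄ = [4624/313 4518/313 -4566/313; 4518/313 10333/313 7212/313; -4566/313 7212/313 28134/313]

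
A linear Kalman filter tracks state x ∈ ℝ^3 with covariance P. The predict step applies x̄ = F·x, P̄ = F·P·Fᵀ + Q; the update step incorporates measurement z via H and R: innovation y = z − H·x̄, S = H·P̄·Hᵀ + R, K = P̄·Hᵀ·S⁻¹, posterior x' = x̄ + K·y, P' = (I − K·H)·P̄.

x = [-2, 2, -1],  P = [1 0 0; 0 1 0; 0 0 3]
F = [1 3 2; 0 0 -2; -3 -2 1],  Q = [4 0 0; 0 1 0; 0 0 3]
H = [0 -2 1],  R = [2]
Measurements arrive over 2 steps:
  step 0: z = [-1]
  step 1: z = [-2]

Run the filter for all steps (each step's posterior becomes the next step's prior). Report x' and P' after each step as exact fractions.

step 0: x̄ = F·x = [2, 2, 1]
step 0: P̄ = F·P·Fᵀ + Q = [26 -12 -3; -12 13 -6; -3 -6 19]
step 0: y = z − H·x̄ = [2]
step 0: S = H·P̄·Hᵀ + R = [97]
step 0: K = P̄·Hᵀ·S⁻¹ = [21/97; -32/97; 31/97]
step 0: x' = x̄ + K·y = [236/97, 130/97, 159/97]
step 0: P' = (I − K·H)·P̄ = [2081/97 -492/97 -942/97; -492/97 237/97 410/97; -942/97 410/97 882/97]
step 1: x̄ = F·x = [944/97, -318/97, -809/97]
step 1: P̄ = F·P·Fᵀ + Q = [6330/97 -4104/97 3811/97; -4104/97 3625/97 -5776/97; 3811/97 -5776/97 18958/97]
step 1: y = z − H·x̄ = [-21/97]
step 1: S = H·P̄·Hᵀ + R = [56756/97]
step 1: K = P̄·Hᵀ·S⁻¹ = [1717/8108; -6513/28378; 15255/28378]
step 1: x' = x̄ + K·y = [78535/8108, -13089/4054, -34283/4054]
step 1: P' = (I − K·H)·P̄ = [316361/8108 -56235/4054 -110753/4054; -56235/4054 92948/14189 179383/14189; -110753/4054 179383/14189 374021/14189]

step 0: x' = [236/97, 130/97, 159/97], P' = [2081/97 -492/97 -942/97; -492/97 237/97 410/97; -942/97 410/97 882/97]
step 1: x' = [78535/8108, -13089/4054, -34283/4054], P' = [316361/8108 -56235/4054 -110753/4054; -56235/4054 92948/14189 179383/14189; -110753/4054 179383/14189 374021/14189]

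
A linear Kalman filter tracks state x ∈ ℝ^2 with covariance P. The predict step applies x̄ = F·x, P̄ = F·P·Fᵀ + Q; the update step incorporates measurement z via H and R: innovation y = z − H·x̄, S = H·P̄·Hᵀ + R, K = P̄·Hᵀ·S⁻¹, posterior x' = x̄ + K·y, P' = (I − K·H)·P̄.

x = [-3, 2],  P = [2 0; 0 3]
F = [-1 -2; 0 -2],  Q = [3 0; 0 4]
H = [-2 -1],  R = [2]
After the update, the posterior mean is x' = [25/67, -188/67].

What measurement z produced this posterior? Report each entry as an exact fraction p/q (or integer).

z = [2]

x̄ = F·x = [-1, -4]
P̄ = F·P·Fᵀ + Q = [17 12; 12 16]
S = H·P̄·Hᵀ + R = [134]
K = P̄·Hᵀ·S⁻¹ = [-23/67; -20/67]
x' − x̄ = [92/67, 80/67] = K·y
y = (KᵀK)⁻¹·Kᵀ·(x' − x̄) = [-4]
z = y + H·x̄ = [-4] + [6] = [2]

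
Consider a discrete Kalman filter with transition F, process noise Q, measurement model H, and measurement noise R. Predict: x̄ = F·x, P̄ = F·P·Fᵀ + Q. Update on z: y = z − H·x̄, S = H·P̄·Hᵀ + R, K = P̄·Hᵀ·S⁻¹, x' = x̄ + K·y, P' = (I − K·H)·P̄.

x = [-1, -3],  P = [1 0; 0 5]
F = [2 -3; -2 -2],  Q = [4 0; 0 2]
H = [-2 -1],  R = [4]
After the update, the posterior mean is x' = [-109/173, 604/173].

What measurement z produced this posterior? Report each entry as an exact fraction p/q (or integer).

x̄ = F·x = [7, 8]
P̄ = F·P·Fᵀ + Q = [53 26; 26 26]
S = H·P̄·Hᵀ + R = [346]
K = P̄·Hᵀ·S⁻¹ = [-66/173; -39/173]
x' − x̄ = [-1320/173, -780/173] = K·y
y = (KᵀK)⁻¹·Kᵀ·(x' − x̄) = [20]
z = y + H·x̄ = [20] + [-22] = [-2]

z = [-2]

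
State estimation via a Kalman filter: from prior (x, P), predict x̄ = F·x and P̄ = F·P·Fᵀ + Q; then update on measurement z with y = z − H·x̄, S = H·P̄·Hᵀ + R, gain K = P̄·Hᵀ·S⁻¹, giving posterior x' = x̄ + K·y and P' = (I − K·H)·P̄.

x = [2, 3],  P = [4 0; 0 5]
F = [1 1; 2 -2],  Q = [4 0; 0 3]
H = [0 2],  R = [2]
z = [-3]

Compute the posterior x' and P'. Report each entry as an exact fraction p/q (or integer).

x̄ = F·x = [5, -2]
P̄ = F·P·Fᵀ + Q = [13 -2; -2 39]
y = z − H·x̄ = [1]
S = H·P̄·Hᵀ + R = [158]
K = P̄·Hᵀ·S⁻¹ = [-2/79; 39/79]
x' = x̄ + K·y = [393/79, -119/79]
P' = (I − K·H)·P̄ = [1019/79 -2/79; -2/79 39/79]

x' = [393/79, -119/79]
P' = [1019/79 -2/79; -2/79 39/79]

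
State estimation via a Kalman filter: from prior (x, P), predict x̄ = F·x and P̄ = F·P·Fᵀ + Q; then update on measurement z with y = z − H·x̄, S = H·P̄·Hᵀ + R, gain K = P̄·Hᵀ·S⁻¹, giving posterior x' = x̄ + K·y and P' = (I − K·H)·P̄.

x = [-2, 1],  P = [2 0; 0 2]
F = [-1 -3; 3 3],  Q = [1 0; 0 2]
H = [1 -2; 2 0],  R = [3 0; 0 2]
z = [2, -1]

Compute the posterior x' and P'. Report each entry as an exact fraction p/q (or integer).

x̄ = F·x = [-1, -3]
P̄ = F·P·Fᵀ + Q = [21 -24; -24 38]
y = z − H·x̄ = [-3, 1]
S = H·P̄·Hᵀ + R = [272 138; 138 86]
K = P̄·Hᵀ·S⁻¹ = [69/2174 951/2174; -494/1087 186/1087]
x' = x̄ + K·y = [-715/1087, -1593/1087]
P' = (I − K·H)·P̄ = [951/2174 186/1087; 186/1087 834/1087]

x' = [-715/1087, -1593/1087]
P' = [951/2174 186/1087; 186/1087 834/1087]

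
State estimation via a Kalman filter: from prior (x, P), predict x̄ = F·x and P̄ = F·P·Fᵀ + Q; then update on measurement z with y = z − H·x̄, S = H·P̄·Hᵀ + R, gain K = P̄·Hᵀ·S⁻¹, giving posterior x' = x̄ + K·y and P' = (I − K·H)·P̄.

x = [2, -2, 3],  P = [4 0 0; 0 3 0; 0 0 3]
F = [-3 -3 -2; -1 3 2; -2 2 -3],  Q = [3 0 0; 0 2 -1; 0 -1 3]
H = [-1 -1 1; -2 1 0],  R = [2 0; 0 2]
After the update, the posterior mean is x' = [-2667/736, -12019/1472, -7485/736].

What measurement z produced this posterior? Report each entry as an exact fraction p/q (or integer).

z = [2, -1]

x̄ = F·x = [-6, -2, -17]
P̄ = F·P·Fᵀ + Q = [78 -27 24; -27 45 7; 24 7 58]
S = H·P̄·Hᵀ + R = [67 43; 43 467]
K = P̄·Hᵀ·S⁻¹ = [-237/1472 -555/1472; -4697/14720 3553/14720; 3593/7360 -977/7360]
x' − x̄ = [1749/736, -9075/1472, 5027/736] = K·y
y = (KᵀK)⁻¹·Kᵀ·(x' − x̄) = [11, -11]
z = y + H·x̄ = [11, -11] + [-9, 10] = [2, -1]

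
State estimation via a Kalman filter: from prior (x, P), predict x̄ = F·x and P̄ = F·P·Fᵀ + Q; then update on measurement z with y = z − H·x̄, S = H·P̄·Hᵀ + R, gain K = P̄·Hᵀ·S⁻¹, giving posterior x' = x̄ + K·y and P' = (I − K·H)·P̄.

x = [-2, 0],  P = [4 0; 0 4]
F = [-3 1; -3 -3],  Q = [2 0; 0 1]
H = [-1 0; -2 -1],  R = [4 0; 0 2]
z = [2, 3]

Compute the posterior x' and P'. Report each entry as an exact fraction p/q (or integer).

x' = [-1014/655, 97/655]
P' = [1716/655 -3288/655; -3288/655 22702/1965]

x̄ = F·x = [6, 6]
P̄ = F·P·Fᵀ + Q = [42 24; 24 73]
y = z − H·x̄ = [8, 21]
S = H·P̄·Hᵀ + R = [46 108; 108 339]
K = P̄·Hᵀ·S⁻¹ = [-429/655 -72/655; 822/655 -1487/1965]
x' = x̄ + K·y = [-1014/655, 97/655]
P' = (I − K·H)·P̄ = [1716/655 -3288/655; -3288/655 22702/1965]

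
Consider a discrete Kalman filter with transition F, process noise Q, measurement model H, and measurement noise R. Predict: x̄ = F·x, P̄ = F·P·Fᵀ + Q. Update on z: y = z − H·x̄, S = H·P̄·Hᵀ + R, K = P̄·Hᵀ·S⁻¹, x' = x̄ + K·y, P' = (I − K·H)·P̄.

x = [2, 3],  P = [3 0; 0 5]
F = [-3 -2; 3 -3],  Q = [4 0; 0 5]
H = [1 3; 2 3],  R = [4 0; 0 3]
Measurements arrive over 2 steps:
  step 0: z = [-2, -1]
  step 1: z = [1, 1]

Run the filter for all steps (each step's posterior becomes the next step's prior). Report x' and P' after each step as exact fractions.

step 0: x̄ = F·x = [-12, -3]
step 0: P̄ = F·P·Fᵀ + Q = [51 3; 3 77]
step 0: y = z − H·x̄ = [19, 32]
step 0: S = H·P̄·Hᵀ + R = [766 822; 822 936]
step 0: K = P̄·Hᵀ·S⁻¹ = [-1949/2294 5951/6882; 1345/2294 -1801/6882]
step 0: x' = x̄ + K·y = [-3245/6882, -1613/6882]
step 0: P' = (I − K·H)·P̄ = [13747/2294 -7181/2294; -7181/2294 4187/2294]
step 1: x̄ = F·x = [12961/6882, -816/1147]
step 1: P̄ = F·P·Fᵀ + Q = [63475/2294 -60072/1147; -60072/1147 151067/1147]
step 1: y = z − H·x̄ = [8609/6882, -2176/3441]
step 1: S = H·P̄·Hᵀ + R = [2070993/2294 882430/1147; 882430/1147 769130/1147]
step 1: K = P̄·Hᵀ·S⁻¹ = [-1950045/3094807 17675651/30948070; 1476516/3094807 -3538737/30948070]
step 1: x' = x̄ + K·y = [11356737/15474035, -654454/15474035]
step 1: P' = (I − K·H)·P̄ = [131028753/30948070 -69676851/30948070; -69676851/30948070 42912497/30948070]

step 0: x' = [-3245/6882, -1613/6882], P' = [13747/2294 -7181/2294; -7181/2294 4187/2294]
step 1: x' = [11356737/15474035, -654454/15474035], P' = [131028753/30948070 -69676851/30948070; -69676851/30948070 42912497/30948070]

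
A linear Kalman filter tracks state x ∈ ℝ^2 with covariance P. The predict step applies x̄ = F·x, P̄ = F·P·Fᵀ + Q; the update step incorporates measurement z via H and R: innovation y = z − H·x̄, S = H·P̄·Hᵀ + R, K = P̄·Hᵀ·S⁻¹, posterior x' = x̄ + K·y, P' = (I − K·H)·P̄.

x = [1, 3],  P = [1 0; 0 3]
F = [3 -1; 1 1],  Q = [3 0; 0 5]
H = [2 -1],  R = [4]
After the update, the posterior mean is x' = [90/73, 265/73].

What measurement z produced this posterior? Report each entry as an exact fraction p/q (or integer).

x̄ = F·x = [0, 4]
P̄ = F·P·Fᵀ + Q = [15 0; 0 9]
S = H·P̄·Hᵀ + R = [73]
K = P̄·Hᵀ·S⁻¹ = [30/73; -9/73]
x' − x̄ = [90/73, -27/73] = K·y
y = (KᵀK)⁻¹·Kᵀ·(x' − x̄) = [3]
z = y + H·x̄ = [3] + [-4] = [-1]

z = [-1]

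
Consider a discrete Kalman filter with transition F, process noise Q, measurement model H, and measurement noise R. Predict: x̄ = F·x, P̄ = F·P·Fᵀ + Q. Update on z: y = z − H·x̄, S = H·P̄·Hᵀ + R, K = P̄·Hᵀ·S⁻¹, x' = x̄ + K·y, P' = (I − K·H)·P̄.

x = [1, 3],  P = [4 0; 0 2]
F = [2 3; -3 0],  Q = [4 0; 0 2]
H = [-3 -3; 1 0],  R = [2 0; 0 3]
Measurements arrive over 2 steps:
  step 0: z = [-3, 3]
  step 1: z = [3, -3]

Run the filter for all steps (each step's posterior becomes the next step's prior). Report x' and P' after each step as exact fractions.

step 0: x̄ = F·x = [11, -3]
step 0: P̄ = F·P·Fᵀ + Q = [38 -24; -24 38]
step 0: y = z − H·x̄ = [21, -8]
step 0: S = H·P̄·Hᵀ + R = [254 -42; -42 41]
step 0: K = P̄·Hᵀ·S⁻¹ = [-63/4325 3944/4325; -273/865 -786/865]
step 0: x' = x̄ + K·y = [588/173, -408/173]
step 0: P' = (I − K·H)·P̄ = [11832/4325 -2358/865; -2358/865 508/173]
step 1: x̄ = F·x = [-48/173, -1764/173]
step 1: P̄ = F·P·Fᵀ + Q = [37448/4325 35118/4325; 35118/4325 115138/4325]
step 1: y = z − H·x̄ = [-4917/173, -471/173]
step 1: S = H·P̄·Hᵀ + R = [2014048/4325 -217698/4325; -217698/4325 50423/4325]
step 1: K = P̄·Hᵀ·S⁻¹ = [-326547/6261494 1620211/3130747; -871905/3130747 -1583928/3130747]
step 1: x' = x̄ + K·y = [-1278375/6261494, -2829195/3130747]
step 1: P' = (I − K·H)·P̄ = [4860633/3130747 -4751784/3130747; -4751784/3130747 5333054/3130747]

step 0: x' = [588/173, -408/173], P' = [11832/4325 -2358/865; -2358/865 508/173]
step 1: x' = [-1278375/6261494, -2829195/3130747], P' = [4860633/3130747 -4751784/3130747; -4751784/3130747 5333054/3130747]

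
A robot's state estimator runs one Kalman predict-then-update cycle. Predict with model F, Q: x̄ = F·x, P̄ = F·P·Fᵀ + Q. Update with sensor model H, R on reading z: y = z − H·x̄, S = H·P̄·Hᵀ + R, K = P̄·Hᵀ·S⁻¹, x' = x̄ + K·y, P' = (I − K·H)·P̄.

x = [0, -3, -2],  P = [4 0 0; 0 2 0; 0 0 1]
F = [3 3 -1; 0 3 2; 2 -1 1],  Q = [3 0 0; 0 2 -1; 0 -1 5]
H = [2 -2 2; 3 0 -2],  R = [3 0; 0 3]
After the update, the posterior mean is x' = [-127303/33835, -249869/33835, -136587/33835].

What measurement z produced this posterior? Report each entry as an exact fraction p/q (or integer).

x̄ = F·x = [-7, -13, 1]
P̄ = F·P·Fᵀ + Q = [58 16 17; 16 24 -5; 17 -5 24]
S = H·P̄·Hᵀ + R = [475 170; 170 417]
K = P̄·Hᵀ·S⁻¹ = [25406/169175 9288/33835; -20702/169175 6394/33835; 37854/169175 -2843/33835]
x' − x̄ = [109542/33835, 189986/33835, -170422/33835] = K·y
y = (KᵀK)⁻¹·Kᵀ·(x' − x̄) = [-15, 20]
z = y + H·x̄ = [-15, 20] + [14, -23] = [-1, -3]

z = [-1, -3]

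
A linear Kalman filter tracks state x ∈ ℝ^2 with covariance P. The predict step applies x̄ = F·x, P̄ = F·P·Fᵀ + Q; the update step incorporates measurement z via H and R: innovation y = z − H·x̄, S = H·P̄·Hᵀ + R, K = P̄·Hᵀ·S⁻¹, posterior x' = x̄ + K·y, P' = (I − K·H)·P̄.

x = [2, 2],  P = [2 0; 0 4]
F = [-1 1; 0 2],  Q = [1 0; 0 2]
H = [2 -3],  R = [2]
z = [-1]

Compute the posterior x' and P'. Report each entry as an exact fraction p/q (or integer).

x' = [-55/48, -17/48]
P' = [143/24 97/24; 97/24 71/24]

x̄ = F·x = [0, 4]
P̄ = F·P·Fᵀ + Q = [7 8; 8 18]
y = z − H·x̄ = [11]
S = H·P̄·Hᵀ + R = [96]
K = P̄·Hᵀ·S⁻¹ = [-5/48; -19/48]
x' = x̄ + K·y = [-55/48, -17/48]
P' = (I − K·H)·P̄ = [143/24 97/24; 97/24 71/24]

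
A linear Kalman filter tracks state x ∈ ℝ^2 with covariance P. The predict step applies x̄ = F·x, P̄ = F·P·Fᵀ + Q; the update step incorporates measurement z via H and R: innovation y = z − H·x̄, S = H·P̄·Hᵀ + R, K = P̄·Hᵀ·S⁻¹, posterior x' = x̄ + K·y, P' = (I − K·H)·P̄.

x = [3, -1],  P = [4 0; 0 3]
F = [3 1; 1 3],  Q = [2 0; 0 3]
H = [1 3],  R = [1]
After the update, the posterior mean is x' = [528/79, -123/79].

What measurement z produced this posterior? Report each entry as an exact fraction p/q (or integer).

x̄ = F·x = [8, 0]
P̄ = F·P·Fᵀ + Q = [41 21; 21 34]
S = H·P̄·Hᵀ + R = [474]
K = P̄·Hᵀ·S⁻¹ = [52/237; 41/158]
x' − x̄ = [-104/79, -123/79] = K·y
y = (KᵀK)⁻¹·Kᵀ·(x' − x̄) = [-6]
z = y + H·x̄ = [-6] + [8] = [2]

z = [2]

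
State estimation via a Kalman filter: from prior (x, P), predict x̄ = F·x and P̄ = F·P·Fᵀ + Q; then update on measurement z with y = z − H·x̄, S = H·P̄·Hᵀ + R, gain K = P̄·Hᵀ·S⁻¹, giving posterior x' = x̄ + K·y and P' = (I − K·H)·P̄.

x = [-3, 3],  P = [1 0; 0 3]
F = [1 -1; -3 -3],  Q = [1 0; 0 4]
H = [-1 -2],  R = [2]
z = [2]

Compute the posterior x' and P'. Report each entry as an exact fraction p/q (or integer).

x' = [-1078/191, 344/191]
P' = [666/191 -316/191; -316/191 244/191]

x̄ = F·x = [-6, 0]
P̄ = F·P·Fᵀ + Q = [5 6; 6 40]
y = z − H·x̄ = [-4]
S = H·P̄·Hᵀ + R = [191]
K = P̄·Hᵀ·S⁻¹ = [-17/191; -86/191]
x' = x̄ + K·y = [-1078/191, 344/191]
P' = (I − K·H)·P̄ = [666/191 -316/191; -316/191 244/191]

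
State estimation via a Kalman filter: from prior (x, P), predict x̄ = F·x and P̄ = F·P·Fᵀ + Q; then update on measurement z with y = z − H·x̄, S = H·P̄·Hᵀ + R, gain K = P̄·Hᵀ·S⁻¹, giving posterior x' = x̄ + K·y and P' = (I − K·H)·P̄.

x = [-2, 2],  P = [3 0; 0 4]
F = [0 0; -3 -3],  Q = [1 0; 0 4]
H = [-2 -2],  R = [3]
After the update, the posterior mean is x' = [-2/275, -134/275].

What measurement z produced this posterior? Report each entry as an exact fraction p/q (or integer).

x̄ = F·x = [0, 0]
P̄ = F·P·Fᵀ + Q = [1 0; 0 67]
S = H·P̄·Hᵀ + R = [275]
K = P̄·Hᵀ·S⁻¹ = [-2/275; -134/275]
x' − x̄ = [-2/275, -134/275] = K·y
y = (KᵀK)⁻¹·Kᵀ·(x' − x̄) = [1]
z = y + H·x̄ = [1] + [0] = [1]

z = [1]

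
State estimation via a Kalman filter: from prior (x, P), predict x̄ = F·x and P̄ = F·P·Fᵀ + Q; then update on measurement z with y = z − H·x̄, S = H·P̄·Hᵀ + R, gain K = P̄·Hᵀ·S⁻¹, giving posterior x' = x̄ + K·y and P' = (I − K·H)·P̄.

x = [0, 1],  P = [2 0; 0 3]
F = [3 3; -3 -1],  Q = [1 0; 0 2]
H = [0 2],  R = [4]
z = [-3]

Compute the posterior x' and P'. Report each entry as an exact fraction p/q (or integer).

x' = [57/16, -71/48]
P' = [125/8 -9/8; -9/8 23/24]

x̄ = F·x = [3, -1]
P̄ = F·P·Fᵀ + Q = [46 -27; -27 23]
y = z − H·x̄ = [-1]
S = H·P̄·Hᵀ + R = [96]
K = P̄·Hᵀ·S⁻¹ = [-9/16; 23/48]
x' = x̄ + K·y = [57/16, -71/48]
P' = (I − K·H)·P̄ = [125/8 -9/8; -9/8 23/24]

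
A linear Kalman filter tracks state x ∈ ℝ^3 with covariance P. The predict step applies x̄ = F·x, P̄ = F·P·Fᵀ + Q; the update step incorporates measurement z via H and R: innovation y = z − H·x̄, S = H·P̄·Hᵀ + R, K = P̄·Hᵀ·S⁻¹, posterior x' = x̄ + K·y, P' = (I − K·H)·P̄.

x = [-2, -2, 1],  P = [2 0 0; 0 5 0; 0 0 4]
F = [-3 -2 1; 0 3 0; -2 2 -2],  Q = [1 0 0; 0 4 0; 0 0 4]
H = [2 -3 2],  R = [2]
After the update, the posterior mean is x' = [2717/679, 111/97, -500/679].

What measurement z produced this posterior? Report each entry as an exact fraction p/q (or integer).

z = [3]

x̄ = F·x = [11, -6, -2]
P̄ = F·P·Fᵀ + Q = [43 -30 -16; -30 49 30; -16 30 48]
S = H·P̄·Hᵀ + R = [679]
K = P̄·Hᵀ·S⁻¹ = [144/679; -21/97; -26/679]
x' − x̄ = [-4752/679, 693/97, 858/679] = K·y
y = (KᵀK)⁻¹·Kᵀ·(x' − x̄) = [-33]
z = y + H·x̄ = [-33] + [36] = [3]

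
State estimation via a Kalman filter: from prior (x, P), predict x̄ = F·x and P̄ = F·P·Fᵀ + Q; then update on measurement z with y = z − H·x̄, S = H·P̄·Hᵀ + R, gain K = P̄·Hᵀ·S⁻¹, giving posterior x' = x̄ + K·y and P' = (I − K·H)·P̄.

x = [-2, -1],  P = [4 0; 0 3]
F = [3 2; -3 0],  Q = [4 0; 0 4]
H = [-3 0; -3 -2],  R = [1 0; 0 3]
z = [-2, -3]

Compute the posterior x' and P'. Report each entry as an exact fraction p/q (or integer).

x̄ = F·x = [-8, 6]
P̄ = F·P·Fᵀ + Q = [52 -36; -36 40]
y = z − H·x̄ = [-26, -15]
S = H·P̄·Hᵀ + R = [469 252; 252 199]
K = P̄·Hᵀ·S⁻¹ = [-9876/29827 -12/4261; 14436/29827 -2012/4261]
x' = x̄ + K·y = [19420/29827, 14886/29827]
P' = (I − K·H)·P̄ = [3292/29827 -4812/29827; -4812/29827 28344/29827]

x' = [19420/29827, 14886/29827]
P' = [3292/29827 -4812/29827; -4812/29827 28344/29827]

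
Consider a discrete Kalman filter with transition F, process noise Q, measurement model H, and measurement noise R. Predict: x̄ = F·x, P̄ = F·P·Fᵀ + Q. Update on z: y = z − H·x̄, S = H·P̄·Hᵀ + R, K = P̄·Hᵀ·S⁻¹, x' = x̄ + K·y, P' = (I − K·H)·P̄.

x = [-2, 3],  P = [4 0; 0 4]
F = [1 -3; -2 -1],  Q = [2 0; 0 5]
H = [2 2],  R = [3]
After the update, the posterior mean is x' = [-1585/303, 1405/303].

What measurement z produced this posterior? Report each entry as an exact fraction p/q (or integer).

z = [-1]

x̄ = F·x = [-11, 1]
P̄ = F·P·Fᵀ + Q = [42 4; 4 25]
S = H·P̄·Hᵀ + R = [303]
K = P̄·Hᵀ·S⁻¹ = [92/303; 58/303]
x' − x̄ = [1748/303, 1102/303] = K·y
y = (KᵀK)⁻¹·Kᵀ·(x' − x̄) = [19]
z = y + H·x̄ = [19] + [-20] = [-1]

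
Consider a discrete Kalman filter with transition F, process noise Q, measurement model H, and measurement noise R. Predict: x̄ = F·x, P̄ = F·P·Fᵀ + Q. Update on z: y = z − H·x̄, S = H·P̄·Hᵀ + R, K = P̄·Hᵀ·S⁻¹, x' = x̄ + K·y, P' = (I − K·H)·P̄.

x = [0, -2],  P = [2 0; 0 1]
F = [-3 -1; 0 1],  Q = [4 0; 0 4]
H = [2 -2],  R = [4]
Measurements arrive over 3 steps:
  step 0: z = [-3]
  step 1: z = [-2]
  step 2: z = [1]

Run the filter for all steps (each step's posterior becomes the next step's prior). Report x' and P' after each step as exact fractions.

step 0: x' = [-70/31, -29/31], P' = [137/31 113/31; 113/31 119/31]
step 1: x' = [147/836, 3633/3344], P' = [767/209 2415/836; 2415/836 10361/3344]
step 2: x' = [130017/148954, 60891/148954], P' = [1093231/297908 861745/297908; 861745/297908 924823/297908]

step 0: x̄ = F·x = [2, -2]
step 0: P̄ = F·P·Fᵀ + Q = [23 -1; -1 5]
step 0: y = z − H·x̄ = [-11]
step 0: S = H·P̄·Hᵀ + R = [124]
step 0: K = P̄·Hᵀ·S⁻¹ = [12/31; -3/31]
step 0: x' = x̄ + K·y = [-70/31, -29/31]
step 0: P' = (I − K·H)·P̄ = [137/31 113/31; 113/31 119/31]
step 1: x̄ = F·x = [239/31, -29/31]
step 1: P̄ = F·P·Fᵀ + Q = [2154/31 -458/31; -458/31 243/31]
step 1: y = z − H·x̄ = [-598/31]
step 1: S = H·P̄·Hᵀ + R = [13376/31]
step 1: K = P̄·Hᵀ·S⁻¹ = [653/1672; -701/6688]
step 1: x' = x̄ + K·y = [147/836, 3633/3344]
step 1: P' = (I − K·H)·P̄ = [767/209 2415/836; 2415/836 10361/3344]
step 2: x̄ = F·x = [-5397/3344, 3633/3344]
step 2: P̄ = F·P·Fᵀ + Q = [192145/3344 -39341/3344; -39341/3344 23737/3344]
step 2: y = z − H·x̄ = [5351/836]
step 2: S = H·P̄·Hᵀ + R = [74477/209]
step 2: K = P̄·Hᵀ·S⁻¹ = [115743/297908; -31539/297908]
step 2: x' = x̄ + K·y = [130017/148954, 60891/148954]
step 2: P' = (I − K·H)·P̄ = [1093231/297908 861745/297908; 861745/297908 924823/297908]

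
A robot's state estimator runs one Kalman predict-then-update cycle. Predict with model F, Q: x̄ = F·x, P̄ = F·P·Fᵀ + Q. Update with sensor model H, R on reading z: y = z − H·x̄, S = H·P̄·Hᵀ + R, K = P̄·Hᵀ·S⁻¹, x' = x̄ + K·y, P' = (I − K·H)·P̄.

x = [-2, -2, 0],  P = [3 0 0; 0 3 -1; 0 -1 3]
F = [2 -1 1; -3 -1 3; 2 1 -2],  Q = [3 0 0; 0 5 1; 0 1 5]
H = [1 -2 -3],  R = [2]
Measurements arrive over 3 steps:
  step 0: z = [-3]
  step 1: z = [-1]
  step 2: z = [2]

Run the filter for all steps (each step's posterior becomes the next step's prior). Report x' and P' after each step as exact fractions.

step 0: x' = [-307/113, 931/113, -612/113], P' = [1870/113 17/113 594/113; 17/113 7603/113 -5057/113; 594/113 -5057/113 3584/113]
step 1: x' = [-23764/7321, 13403/7321, -14218/7321], P' = [1593314/36605 -400752/36605 783588/36605; -400752/36605 13652836/36605 -9252314/36605; 783588/36605 -9252314/36605 6443846/36605]
step 2: x' = [-626209/541808, 7981691/541808, -5889431/541808], P' = [2388352017/37926560 -3736999019/37926560 654222075/7585312; -3736999019/37926560 104215915579/113779680 -4885490201/7585312; 654222075/7585312 -4885490201/7585312 3478688365/7585312]

step 0: x̄ = F·x = [-2, 8, -6]
step 0: P̄ = F·P·Fᵀ + Q = [23 -2 0; -2 68 -43; 0 -43 36]
step 0: y = z − H·x̄ = [-3]
step 0: S = H·P̄·Hᵀ + R = [113]
step 0: K = P̄·Hᵀ·S⁻¹ = [27/113; -9/113; -22/113]
step 0: x' = x̄ + K·y = [-307/113, 931/113, -612/113]
step 0: P' = (I − K·H)·P̄ = [1870/113 17/113 594/113; 17/113 7603/113 -5057/113; 594/113 -5057/113 3584/113]
step 1: x̄ = F·x = [-2157/113, -1846/113, 1541/113]
step 1: P̄ = F·P·Fᵀ + Q = [31428/113 29162/113 -23650/113; 29162/113 77006/113 -58456/113; -23650/113 -58456/113 45528/113]
step 1: y = z − H·x̄ = [2975/113]
step 1: S = H·P̄·Hᵀ + R = [73210/113]
step 1: K = P̄·Hᵀ·S⁻¹ = [22027/36605; 25259/36605; -21661/36605]
step 1: x' = x̄ + K·y = [-23764/7321, 13403/7321, -14218/7321]
step 1: P' = (I − K·H)·P̄ = [1593314/36605 -400752/36605 783588/36605; -400752/36605 13652836/36605 -9252314/36605; 783588/36605 -9252314/36605 6443846/36605]
step 2: x̄ = F·x = [-75149/7321, 15235/7321, -5689/7321]
step 2: P̄ = F·P·Fᵀ + Q = [49821741/36605 62383758/36605 -9898278/7321; 62383758/36605 125175089/36605 -19338789/7321; -9898278/7321 -19338789/7321 15024409/7321]
step 2: y = z − H·x̄ = [103194/7321]
step 2: S = H·P̄·Hᵀ + R = [22755936/7321]
step 2: K = P̄·Hᵀ·S⁻¹ = [4901893/7585312; 20423083/22755936; -5431309/7585312]
step 2: x' = x̄ + K·y = [-626209/541808, 7981691/541808, -5889431/541808]
step 2: P' = (I − K·H)·P̄ = [2388352017/37926560 -3736999019/37926560 654222075/7585312; -3736999019/37926560 104215915579/113779680 -4885490201/7585312; 654222075/7585312 -4885490201/7585312 3478688365/7585312]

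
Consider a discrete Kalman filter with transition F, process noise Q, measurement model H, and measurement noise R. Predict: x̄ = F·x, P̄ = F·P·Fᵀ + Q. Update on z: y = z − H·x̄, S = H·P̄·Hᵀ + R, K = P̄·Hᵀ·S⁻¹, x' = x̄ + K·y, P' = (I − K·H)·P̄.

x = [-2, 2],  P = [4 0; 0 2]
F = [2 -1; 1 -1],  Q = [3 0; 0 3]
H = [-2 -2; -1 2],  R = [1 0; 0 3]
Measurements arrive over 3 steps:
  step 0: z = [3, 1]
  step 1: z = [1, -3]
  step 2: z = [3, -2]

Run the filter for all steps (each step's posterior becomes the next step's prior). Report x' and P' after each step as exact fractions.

step 0: x' = [-4833/3824, -263/956], P' = [1487/3824 -215/956; -215/956 74/239]
step 1: x' = [668971/1775602, -3359261/3551204], P' = [334821/887801 -387753/1775602; -387753/1775602 1082025/3551204]
step 2: x' = [-134066859/360842849, -379492539/360842849], P' = [136047279/360842849 -78793263/360842849; -78793263/360842849 109944301/360842849]

step 0: x̄ = F·x = [-6, -4]
step 0: P̄ = F·P·Fᵀ + Q = [21 10; 10 9]
step 0: y = z − H·x̄ = [-17, 3]
step 0: S = H·P̄·Hᵀ + R = [201 -14; -14 20]
step 0: K = P̄·Hᵀ·S⁻¹ = [-627/1912 -1069/3824; -81/478 269/956]
step 0: x' = x̄ + K·y = [-4833/3824, -263/956]
step 0: P' = (I − K·H)·P̄ = [1487/3824 -215/956; -215/956 74/239]
step 1: x̄ = F·x = [-4307/1912, -3781/3824]
step 1: P̄ = F·P·Fᵀ + Q = [5511/956 3369/1912; 3369/1912 15863/3824]
step 1: y = z − H·x̄ = [-10483/1912, -3131/956]
step 1: S = H·P̄·Hᵀ + R = [52339/956 -4105/478; -4105/478 4376/239]
step 1: K = P̄·Hᵀ·S⁻¹ = [-281889/887801 -240858/887801; -306519/1775602 244963/887801]
step 1: x' = x̄ + K·y = [668971/1775602, -3359261/3551204]
step 1: P' = (I − K·H)·P̄ = [334821/887801 -387753/1775602; -387753/1775602 1082025/3551204]
step 2: x̄ = F·x = [6035145/3551204, 4697203/3551204]
step 2: P̄ = F·P·Fᵀ + Q = [20194797/3551204 6087111/3551204; 6087111/3551204 14625933/3551204]
step 2: y = z − H·x̄ = [8029577/887801, -10461669/3551204]
step 2: S = H·P̄·Hᵀ + R = [47882753/887801 -7572090/887801; -7572090/887801 65003697/3551204]
step 2: K = P̄·Hᵀ·S⁻¹ = [-114508032/360842849 -97877935/360842849; -62302076/360842849 298681865/1082528547]
step 2: x' = x̄ + K·y = [-134066859/360842849, -379492539/360842849]
step 2: P' = (I − K·H)·P̄ = [136047279/360842849 -78793263/360842849; -78793263/360842849 109944301/360842849]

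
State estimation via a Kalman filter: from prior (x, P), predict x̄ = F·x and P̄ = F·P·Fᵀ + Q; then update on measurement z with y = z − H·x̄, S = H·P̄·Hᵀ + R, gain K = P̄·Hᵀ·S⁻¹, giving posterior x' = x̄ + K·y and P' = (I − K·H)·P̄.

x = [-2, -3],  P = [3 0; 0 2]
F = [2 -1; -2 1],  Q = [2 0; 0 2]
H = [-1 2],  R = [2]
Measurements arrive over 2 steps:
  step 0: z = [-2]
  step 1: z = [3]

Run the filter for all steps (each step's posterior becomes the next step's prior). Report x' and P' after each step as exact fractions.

step 0: x' = [41/69, -2/3], P' = [136/69 2/3; 2/3 2/3]
step 1: x' = [-550/747, 1], P' = [1448/747 2/3; 2/3 2/3]

step 0: x̄ = F·x = [-1, 1]
step 0: P̄ = F·P·Fᵀ + Q = [16 -14; -14 16]
step 0: y = z − H·x̄ = [-5]
step 0: S = H·P̄·Hᵀ + R = [138]
step 0: K = P̄·Hᵀ·S⁻¹ = [-22/69; 1/3]
step 0: x' = x̄ + K·y = [41/69, -2/3]
step 0: P' = (I − K·H)·P̄ = [136/69 2/3; 2/3 2/3]
step 1: x̄ = F·x = [128/69, -128/69]
step 1: P̄ = F·P·Fᵀ + Q = [544/69 -406/69; -406/69 544/69]
step 1: y = z − H·x̄ = [197/23]
step 1: S = H·P̄·Hᵀ + R = [1494/23]
step 1: K = P̄·Hᵀ·S⁻¹ = [-226/747; 1/3]
step 1: x' = x̄ + K·y = [-550/747, 1]
step 1: P' = (I − K·H)·P̄ = [1448/747 2/3; 2/3 2/3]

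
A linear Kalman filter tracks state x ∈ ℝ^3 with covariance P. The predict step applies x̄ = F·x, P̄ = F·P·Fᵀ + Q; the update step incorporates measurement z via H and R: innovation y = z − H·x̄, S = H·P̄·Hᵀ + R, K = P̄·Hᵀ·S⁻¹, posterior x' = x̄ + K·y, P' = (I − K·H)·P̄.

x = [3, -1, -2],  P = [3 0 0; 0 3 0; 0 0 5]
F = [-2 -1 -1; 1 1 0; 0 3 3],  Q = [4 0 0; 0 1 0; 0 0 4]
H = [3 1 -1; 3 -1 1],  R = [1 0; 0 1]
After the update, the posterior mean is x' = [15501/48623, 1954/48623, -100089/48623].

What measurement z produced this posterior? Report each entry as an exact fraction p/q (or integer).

z = [3, -1]

x̄ = F·x = [-3, 2, -9]
P̄ = F·P·Fᵀ + Q = [24 -9 -24; -9 7 9; -24 9 76]
S = H·P̄·Hᵀ + R = [372 151; 151 192]
K = P̄·Hᵀ·S⁻¹ = [8097/48623 8067/48623; -1793/48623 -4921/48623; -25933/48623 19129/48623]
x' − x̄ = [161370/48623, -95292/48623, 337518/48623] = K·y
y = (KᵀK)⁻¹·Kᵀ·(x' − x̄) = [1, 19]
z = y + H·x̄ = [1, 19] + [2, -20] = [3, -1]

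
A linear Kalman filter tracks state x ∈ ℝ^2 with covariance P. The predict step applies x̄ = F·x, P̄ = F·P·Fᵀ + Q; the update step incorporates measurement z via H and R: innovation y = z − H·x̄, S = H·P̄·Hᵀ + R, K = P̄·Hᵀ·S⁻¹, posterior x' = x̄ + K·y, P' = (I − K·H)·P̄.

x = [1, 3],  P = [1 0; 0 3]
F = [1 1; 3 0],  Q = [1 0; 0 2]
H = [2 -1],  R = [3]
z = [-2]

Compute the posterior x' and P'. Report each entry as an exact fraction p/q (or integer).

x̄ = F·x = [4, 3]
P̄ = F·P·Fᵀ + Q = [5 3; 3 11]
y = z − H·x̄ = [-7]
S = H·P̄·Hᵀ + R = [22]
K = P̄·Hᵀ·S⁻¹ = [7/22; -5/22]
x' = x̄ + K·y = [39/22, 101/22]
P' = (I − K·H)·P̄ = [61/22 101/22; 101/22 217/22]

x' = [39/22, 101/22]
P' = [61/22 101/22; 101/22 217/22]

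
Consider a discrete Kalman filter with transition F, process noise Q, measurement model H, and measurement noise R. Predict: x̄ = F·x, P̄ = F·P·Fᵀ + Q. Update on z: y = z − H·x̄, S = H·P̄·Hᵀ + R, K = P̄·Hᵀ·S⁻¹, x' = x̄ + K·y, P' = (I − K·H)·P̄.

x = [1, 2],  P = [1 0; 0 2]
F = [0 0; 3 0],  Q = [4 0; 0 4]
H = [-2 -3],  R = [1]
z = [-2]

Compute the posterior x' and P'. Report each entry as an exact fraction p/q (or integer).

x' = [-28/67, 129/134]
P' = [236/67 -156/67; -156/67 221/134]

x̄ = F·x = [0, 3]
P̄ = F·P·Fᵀ + Q = [4 0; 0 13]
y = z − H·x̄ = [7]
S = H·P̄·Hᵀ + R = [134]
K = P̄·Hᵀ·S⁻¹ = [-4/67; -39/134]
x' = x̄ + K·y = [-28/67, 129/134]
P' = (I − K·H)·P̄ = [236/67 -156/67; -156/67 221/134]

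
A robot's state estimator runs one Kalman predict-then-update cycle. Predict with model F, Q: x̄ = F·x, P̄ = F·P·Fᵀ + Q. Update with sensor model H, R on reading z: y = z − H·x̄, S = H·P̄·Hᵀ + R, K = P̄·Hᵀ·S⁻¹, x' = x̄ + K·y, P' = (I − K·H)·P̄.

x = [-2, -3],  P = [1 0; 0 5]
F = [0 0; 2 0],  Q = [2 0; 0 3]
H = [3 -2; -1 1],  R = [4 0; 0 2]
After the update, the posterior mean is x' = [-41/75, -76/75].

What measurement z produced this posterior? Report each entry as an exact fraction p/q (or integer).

x̄ = F·x = [0, -4]
P̄ = F·P·Fᵀ + Q = [2 0; 0 7]
S = H·P̄·Hᵀ + R = [50 -20; -20 11]
K = P̄·Hᵀ·S⁻¹ = [13/75 2/15; -7/75 7/15]
x' − x̄ = [-41/75, 224/75] = K·y
y = (KᵀK)⁻¹·Kᵀ·(x' − x̄) = [-7, 5]
z = y + H·x̄ = [-7, 5] + [8, -4] = [1, 1]

z = [1, 1]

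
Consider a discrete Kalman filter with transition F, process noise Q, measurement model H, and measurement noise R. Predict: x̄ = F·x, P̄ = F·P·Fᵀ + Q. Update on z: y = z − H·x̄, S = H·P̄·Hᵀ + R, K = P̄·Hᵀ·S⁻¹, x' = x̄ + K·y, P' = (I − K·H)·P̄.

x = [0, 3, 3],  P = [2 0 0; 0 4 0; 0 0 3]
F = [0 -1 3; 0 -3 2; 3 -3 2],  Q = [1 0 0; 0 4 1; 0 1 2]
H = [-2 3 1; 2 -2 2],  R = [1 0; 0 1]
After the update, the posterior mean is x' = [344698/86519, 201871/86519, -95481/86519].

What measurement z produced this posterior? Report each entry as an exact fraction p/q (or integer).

z = [-2, 1]

x̄ = F·x = [6, -3, -3]
P̄ = F·P·Fᵀ + Q = [32 30 30; 30 52 49; 30 49 68]
S = H·P̄·Hᵀ + R = [479 132; 132 217]
K = P̄·Hᵀ·S⁻¹ = [3704/86519 23264/86519; 24337/86519 6726/86519; 20699/86519 26482/86519]
x' − x̄ = [-174416/86519, 461428/86519, 164076/86519] = K·y
y = (KᵀK)⁻¹·Kᵀ·(x' − x̄) = [22, -11]
z = y + H·x̄ = [22, -11] + [-24, 12] = [-2, 1]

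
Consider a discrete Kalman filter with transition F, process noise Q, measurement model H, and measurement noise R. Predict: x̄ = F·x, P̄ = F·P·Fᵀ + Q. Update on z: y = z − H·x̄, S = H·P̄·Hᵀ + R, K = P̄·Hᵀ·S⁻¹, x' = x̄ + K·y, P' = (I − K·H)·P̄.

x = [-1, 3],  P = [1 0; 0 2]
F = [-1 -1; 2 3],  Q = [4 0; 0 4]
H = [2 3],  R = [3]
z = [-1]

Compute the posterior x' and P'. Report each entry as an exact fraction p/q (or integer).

x̄ = F·x = [-2, 7]
P̄ = F·P·Fᵀ + Q = [7 -8; -8 26]
y = z − H·x̄ = [-18]
S = H·P̄·Hᵀ + R = [169]
K = P̄·Hᵀ·S⁻¹ = [-10/169; 62/169]
x' = x̄ + K·y = [-158/169, 67/169]
P' = (I − K·H)·P̄ = [1083/169 -732/169; -732/169 550/169]

x' = [-158/169, 67/169]
P' = [1083/169 -732/169; -732/169 550/169]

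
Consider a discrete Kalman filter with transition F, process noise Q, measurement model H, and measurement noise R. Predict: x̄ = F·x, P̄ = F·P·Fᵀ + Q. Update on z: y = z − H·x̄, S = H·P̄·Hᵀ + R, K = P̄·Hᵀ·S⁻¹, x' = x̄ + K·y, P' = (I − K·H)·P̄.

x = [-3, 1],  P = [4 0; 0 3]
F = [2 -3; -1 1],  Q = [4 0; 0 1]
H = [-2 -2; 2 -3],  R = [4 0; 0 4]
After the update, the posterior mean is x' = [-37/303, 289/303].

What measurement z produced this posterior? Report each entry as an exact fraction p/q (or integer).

x̄ = F·x = [-9, 4]
P̄ = F·P·Fᵀ + Q = [47 -17; -17 8]
S = H·P̄·Hᵀ + R = [88 -174; -174 468]
K = P̄·Hᵀ·S⁻¹ = [-475/1818 580/2727; -139/909 -493/2727]
x' − x̄ = [2690/303, -923/303] = K·y
y = (KᵀK)⁻¹·Kᵀ·(x' − x̄) = [-12, 27]
z = y + H·x̄ = [-12, 27] + [10, -30] = [-2, -3]

z = [-2, -3]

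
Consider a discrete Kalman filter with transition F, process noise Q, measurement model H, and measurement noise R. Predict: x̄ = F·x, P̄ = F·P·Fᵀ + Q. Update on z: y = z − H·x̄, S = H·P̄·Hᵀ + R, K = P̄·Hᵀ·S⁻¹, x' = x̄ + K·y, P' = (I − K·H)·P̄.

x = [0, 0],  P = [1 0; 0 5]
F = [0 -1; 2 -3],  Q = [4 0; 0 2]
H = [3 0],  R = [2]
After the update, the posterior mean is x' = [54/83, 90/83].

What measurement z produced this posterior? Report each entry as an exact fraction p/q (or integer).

x̄ = F·x = [0, 0]
P̄ = F·P·Fᵀ + Q = [9 15; 15 51]
S = H·P̄·Hᵀ + R = [83]
K = P̄·Hᵀ·S⁻¹ = [27/83; 45/83]
x' − x̄ = [54/83, 90/83] = K·y
y = (KᵀK)⁻¹·Kᵀ·(x' − x̄) = [2]
z = y + H·x̄ = [2] + [0] = [2]

z = [2]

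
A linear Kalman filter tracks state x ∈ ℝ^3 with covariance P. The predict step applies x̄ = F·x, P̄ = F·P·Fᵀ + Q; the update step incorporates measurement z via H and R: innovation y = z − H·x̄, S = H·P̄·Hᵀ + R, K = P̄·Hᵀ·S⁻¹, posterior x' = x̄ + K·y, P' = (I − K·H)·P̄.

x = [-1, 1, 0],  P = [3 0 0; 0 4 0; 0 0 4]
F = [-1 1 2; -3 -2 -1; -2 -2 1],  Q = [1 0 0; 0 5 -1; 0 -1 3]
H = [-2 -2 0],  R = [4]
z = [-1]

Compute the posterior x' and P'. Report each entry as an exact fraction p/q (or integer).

x̄ = F·x = [2, 1, 0]
P̄ = F·P·Fᵀ + Q = [24 -7 6; -7 52 29; 6 29 35]
y = z − H·x̄ = [5]
S = H·P̄·Hᵀ + R = [252]
K = P̄·Hᵀ·S⁻¹ = [-17/126; -5/14; -5/18]
x' = x̄ + K·y = [167/126, -11/14, -25/18]
P' = (I − K·H)·P̄ = [1223/63 -134/7 -31/9; -134/7 139/7 4; -31/9 4 140/9]

x' = [167/126, -11/14, -25/18]
P' = [1223/63 -134/7 -31/9; -134/7 139/7 4; -31/9 4 140/9]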